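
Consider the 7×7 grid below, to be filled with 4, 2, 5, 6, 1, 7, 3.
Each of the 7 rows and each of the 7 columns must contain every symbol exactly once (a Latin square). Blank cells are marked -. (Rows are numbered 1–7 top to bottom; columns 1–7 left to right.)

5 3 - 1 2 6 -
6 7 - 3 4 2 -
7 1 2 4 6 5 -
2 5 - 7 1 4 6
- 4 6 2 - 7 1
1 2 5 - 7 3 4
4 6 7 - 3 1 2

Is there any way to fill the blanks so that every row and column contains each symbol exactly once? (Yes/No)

Yes

No row or column among the givens repeats a symbol, and propagating forced cells runs into no contradiction.
One valid completion exists (for instance, 5 3 4 1 2 6 7 / 6 7 1 3 4 2 5 / 7 1 2 4 6 5 3 / 2 5 3 7 1 4 6 / 3 4 6 2 5 7 1 / 1 2 5 6 7 3 4 / 4 6 7 5 3 1 2).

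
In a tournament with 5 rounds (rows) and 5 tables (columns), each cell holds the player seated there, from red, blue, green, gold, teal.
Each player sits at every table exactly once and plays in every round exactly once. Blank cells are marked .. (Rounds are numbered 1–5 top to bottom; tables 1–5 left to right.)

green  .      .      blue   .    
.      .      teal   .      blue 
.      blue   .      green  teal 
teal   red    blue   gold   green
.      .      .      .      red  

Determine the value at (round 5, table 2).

Round 1, table 5: round 1 has {blue, green} and table 5 has {red, blue, green, teal}, leaving only gold.
Round 1, table 2: round 1 has {blue, green, gold} and table 2 has {red, blue}, leaving only teal.
Round 1, table 3: round 1 has {blue, green, gold, teal} and table 3 has {blue, teal}, leaving only red.
Round 2, table 4: round 2 has {blue, teal} and table 4 has {blue, green, gold}, leaving only red.
Round 2, table 1: round 2 has {red, blue, teal} and table 1 has {green, teal}, leaving only gold.
Round 2, table 2: round 2 has {red, blue, gold, teal} and table 2 has {red, blue, teal}, leaving only green.
Round 5 already has {red} and table 2 already has {red, blue, green, teal}, so round 5, table 2 must be gold.

gold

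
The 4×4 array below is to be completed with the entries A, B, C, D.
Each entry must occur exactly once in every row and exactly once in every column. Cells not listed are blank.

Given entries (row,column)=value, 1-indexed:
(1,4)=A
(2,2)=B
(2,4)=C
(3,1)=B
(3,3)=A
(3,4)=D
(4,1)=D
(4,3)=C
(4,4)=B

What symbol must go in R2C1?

A

Row 2 already has {B, C} and column 1 already has {B, D}, so row 2, column 1 must be A.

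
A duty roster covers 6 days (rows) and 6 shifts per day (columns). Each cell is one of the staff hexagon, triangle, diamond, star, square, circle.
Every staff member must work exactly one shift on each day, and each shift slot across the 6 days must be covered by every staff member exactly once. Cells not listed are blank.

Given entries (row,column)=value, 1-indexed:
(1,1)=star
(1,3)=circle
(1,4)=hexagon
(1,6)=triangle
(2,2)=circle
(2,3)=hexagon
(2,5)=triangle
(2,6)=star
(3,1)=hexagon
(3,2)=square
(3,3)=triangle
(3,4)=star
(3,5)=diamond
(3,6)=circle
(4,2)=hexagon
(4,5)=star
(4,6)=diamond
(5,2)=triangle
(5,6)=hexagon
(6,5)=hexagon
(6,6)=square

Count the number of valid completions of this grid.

4

Day 1, shift 2: eliminating its day and shift leaves {diamond}.
Day 1, shift 5: eliminating its day and shift leaves {square}.
Day 2, shift 1: eliminating its day and shift leaves {diamond, square}.
Day 2, shift 4: eliminating its day and shift leaves {diamond, square}.
Day 4, shift 1: eliminating its day and shift leaves {triangle, square, circle}.
Day 4, shift 3: eliminating its day and shift leaves {square}.
Day 4, shift 4: eliminating its day and shift leaves {triangle, square, circle}.
Day 5, shift 1: eliminating its day and shift leaves {diamond, square, circle}.
Day 5, shift 3: eliminating its day and shift leaves {diamond, star, square}.
Day 5, shift 4: eliminating its day and shift leaves {diamond, square, circle}.
Day 5, shift 5: eliminating its day and shift leaves {square, circle}.
Day 6, shift 1: eliminating its day and shift leaves {triangle, diamond, circle}.
Day 6, shift 2: eliminating its day and shift leaves {diamond, star}.
Day 6, shift 3: eliminating its day and shift leaves {diamond, star}.
Day 6, shift 4: eliminating its day and shift leaves {triangle, diamond, circle}.
Enumerating the assignments across these blanks that avoid any day or shift repeat gives 4 completions.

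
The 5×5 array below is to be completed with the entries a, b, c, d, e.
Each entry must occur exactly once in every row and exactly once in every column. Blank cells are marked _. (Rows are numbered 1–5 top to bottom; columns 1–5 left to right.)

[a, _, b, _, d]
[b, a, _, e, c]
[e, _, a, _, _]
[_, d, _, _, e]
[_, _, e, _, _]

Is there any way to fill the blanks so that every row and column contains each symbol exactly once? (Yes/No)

Row 1, column 4: row 1 has {a, b, d} and column 4 has {e}, so it must be c.
Row 1, column 2: row 1 has {a, b, c, d} and column 2 has {a, d}, so it must be e.
Row 2, column 3: row 2 has {a, b, c, e} and column 3 has {a, b, e}, so it must be d.
Row 3, column 5: row 3 has {a, e} and column 5 has {c, d, e}, so it must be b.
Row 3, column 2: row 3 has {a, b, e} and column 2 has {a, d, e}, so it must be c.
Row 3, column 4: row 3 has {a, b, c, e} and column 4 has {c, e}, so it must be d.
Row 4, column 1: row 4 has {d, e} and column 1 has {a, b, e}, so it must be c.
Now row 4, column 3: row 4 together with column 3 already contain {a, b, c, d, e} — every symbol — so nothing can go there. The grid has no valid completion.

No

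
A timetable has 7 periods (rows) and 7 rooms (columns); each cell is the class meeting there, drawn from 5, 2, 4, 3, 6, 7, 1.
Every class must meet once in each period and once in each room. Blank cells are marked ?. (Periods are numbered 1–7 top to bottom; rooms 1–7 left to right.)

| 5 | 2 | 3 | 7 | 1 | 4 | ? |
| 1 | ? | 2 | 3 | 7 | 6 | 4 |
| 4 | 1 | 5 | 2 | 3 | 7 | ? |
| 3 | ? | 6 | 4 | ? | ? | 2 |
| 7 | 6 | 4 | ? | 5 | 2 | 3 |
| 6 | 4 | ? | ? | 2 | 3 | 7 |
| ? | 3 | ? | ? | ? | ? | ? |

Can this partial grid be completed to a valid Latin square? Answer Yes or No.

No

Period 4, room 5: period 4 together with room 5 already contain {5, 2, 4, 3, 6, 7, 1} — every symbol — so nothing can go there. The grid has no valid completion.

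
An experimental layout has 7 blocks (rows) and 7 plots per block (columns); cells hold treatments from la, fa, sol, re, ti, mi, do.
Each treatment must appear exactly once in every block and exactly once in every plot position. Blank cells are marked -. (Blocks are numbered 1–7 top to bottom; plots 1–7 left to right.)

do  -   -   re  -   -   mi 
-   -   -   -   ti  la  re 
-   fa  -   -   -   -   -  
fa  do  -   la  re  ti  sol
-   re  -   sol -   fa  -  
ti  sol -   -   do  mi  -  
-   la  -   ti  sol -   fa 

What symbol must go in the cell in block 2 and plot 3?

fa

Block 1, plot 2: block 1 has {re, mi, do} and plot 2 has {la, fa, sol, re, do}, leaving only ti.
Block 1, plot 6: block 1 has {re, ti, mi, do} and plot 6 has {la, fa, ti, mi}, leaving only sol.
Block 2, plot 2: block 2 has {la, re, ti} and plot 2 has {la, fa, sol, re, ti, do}, leaving only mi.
Block 2, plot 1: block 2 has {la, re, ti, mi} and plot 1 has {fa, ti, do}, leaving only sol.
Block 4, plot 3: block 4 has {la, fa, sol, re, ti, do} and plot 3 has {}, leaving only mi.
Block 6, plot 4: block 6 has {sol, ti, mi, do} and plot 4 has {la, sol, re, ti}, leaving only fa.
Block 2, plot 4: block 2 has {la, sol, re, ti, mi} and plot 4 has {la, fa, sol, re, ti}, leaving only do.
Block 2 already has {la, sol, re, ti, mi, do} and plot 3 already has {mi}, so block 2, plot 3 must be fa.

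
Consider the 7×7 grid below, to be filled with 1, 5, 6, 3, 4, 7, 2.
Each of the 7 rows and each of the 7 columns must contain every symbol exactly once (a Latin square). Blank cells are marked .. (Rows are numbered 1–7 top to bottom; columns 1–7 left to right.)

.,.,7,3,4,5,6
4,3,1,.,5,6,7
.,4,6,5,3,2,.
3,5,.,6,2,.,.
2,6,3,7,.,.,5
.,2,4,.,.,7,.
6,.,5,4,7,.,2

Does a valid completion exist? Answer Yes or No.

No

Row 4, column 3: row 4 together with column 3 already contain {1, 5, 6, 3, 4, 7, 2} — every symbol — so nothing can go there. The grid has no valid completion.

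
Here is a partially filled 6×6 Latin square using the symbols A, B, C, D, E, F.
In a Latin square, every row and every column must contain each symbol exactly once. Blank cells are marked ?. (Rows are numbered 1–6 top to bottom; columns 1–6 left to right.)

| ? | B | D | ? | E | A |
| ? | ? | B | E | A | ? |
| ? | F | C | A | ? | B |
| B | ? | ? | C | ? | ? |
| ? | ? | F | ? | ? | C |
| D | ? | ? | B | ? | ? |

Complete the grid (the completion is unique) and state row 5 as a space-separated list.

A E F D B C

Row 5, column 4: row 5 has {C, F} and column 4 has {A, B, C, E}, leaving only D.
Row 5, column 5: row 5 has {C, D, F} and column 5 has {A, E}, leaving only B.
Row 1, column 4: row 1 has {A, B, D, E} and column 4 has {A, B, C, D, E}, leaving only F.
Row 1, column 1: row 1 has {A, B, D, E, F} and column 1 has {B, D}, leaving only C.
Row 2, column 1: row 2 has {A, B, E} and column 1 has {B, C, D}, leaving only F.
Row 2, column 6: row 2 has {A, B, E, F} and column 6 has {A, B, C}, leaving only D.
Row 2, column 2: row 2 has {A, B, D, E, F} and column 2 has {B, F}, leaving only C.
Row 3, column 1: row 3 has {A, B, C, F} and column 1 has {B, C, D, F}, leaving only E.
Row 5, column 1: row 5 has {B, C, D, F} and column 1 has {B, C, D, E, F}, leaving only A.
Row 5, column 2: row 5 has {A, B, C, D, F} and column 2 has {B, C, F}, leaving only E.
So row 5 reads: A E F D B C.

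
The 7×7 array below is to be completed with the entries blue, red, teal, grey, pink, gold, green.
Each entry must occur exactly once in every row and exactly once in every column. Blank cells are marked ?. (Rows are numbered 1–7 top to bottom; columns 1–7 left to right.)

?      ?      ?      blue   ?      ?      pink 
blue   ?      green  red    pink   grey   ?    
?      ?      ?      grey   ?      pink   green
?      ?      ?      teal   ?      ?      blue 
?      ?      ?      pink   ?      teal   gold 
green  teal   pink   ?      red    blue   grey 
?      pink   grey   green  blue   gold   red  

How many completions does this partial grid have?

Row 1, column 1: eliminating its row and column leaves {red, teal, grey, gold}.
Row 1, column 2: eliminating its row and column leaves {red, grey, gold, green}.
Row 1, column 3: eliminating its row and column leaves {red, teal, gold}.
Row 1, column 5: eliminating its row and column leaves {teal, grey, gold, green}.
Row 1, column 6: eliminating its row and column leaves {red, green}.
Row 2, column 2: eliminating its row and column leaves {gold}.
Row 2, column 7: eliminating its row and column leaves {teal}.
Row 3, column 1: eliminating its row and column leaves {red, teal, gold}.
Row 3, column 2: eliminating its row and column leaves {blue, red, gold}.
Row 3, column 3: eliminating its row and column leaves {blue, red, teal, gold}.
Row 3, column 5: eliminating its row and column leaves {teal, gold}.
Row 4, column 1: eliminating its row and column leaves {red, grey, pink, gold}.
Row 4, column 2: eliminating its row and column leaves {red, grey, gold, green}.
Row 4, column 3: eliminating its row and column leaves {red, gold}.
Row 4, column 5: eliminating its row and column leaves {grey, gold, green}.
Row 4, column 6: eliminating its row and column leaves {red, green}.
Row 5, column 1: eliminating its row and column leaves {red, grey}.
Row 5, column 2: eliminating its row and column leaves {blue, red, grey, green}.
Row 5, column 3: eliminating its row and column leaves {blue, red}.
Row 5, column 5: eliminating its row and column leaves {grey, green}.
Row 6, column 4: eliminating its row and column leaves {gold}.
Row 7, column 1: eliminating its row and column leaves {teal}.
Enumerating the assignments across these blanks that avoid any row or column repeat gives 7 completions.

7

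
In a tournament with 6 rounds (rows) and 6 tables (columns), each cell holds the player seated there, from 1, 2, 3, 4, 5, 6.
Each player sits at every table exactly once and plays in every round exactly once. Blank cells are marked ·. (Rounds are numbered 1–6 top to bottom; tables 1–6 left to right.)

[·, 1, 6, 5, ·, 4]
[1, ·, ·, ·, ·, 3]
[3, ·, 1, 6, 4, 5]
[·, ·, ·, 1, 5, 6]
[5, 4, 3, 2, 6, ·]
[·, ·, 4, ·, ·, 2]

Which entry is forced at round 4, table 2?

3

Round 1, table 1: round 1 has {1, 4, 5, 6} and table 1 has {1, 3, 5}, leaving only 2.
Round 1, table 5: round 1 has {1, 2, 4, 5, 6} and table 5 has {4, 5, 6}, leaving only 3.
Round 2, table 4: round 2 has {1, 3} and table 4 has {1, 2, 5, 6}, leaving only 4.
Round 2, table 5: round 2 has {1, 3, 4} and table 5 has {3, 4, 5, 6}, leaving only 2.
Round 2, table 3: round 2 has {1, 2, 3, 4} and table 3 has {1, 3, 4, 6}, leaving only 5.
Round 2, table 2: round 2 has {1, 2, 3, 4, 5} and table 2 has {1, 4}, leaving only 6.
Round 3, table 2: round 3 has {1, 3, 4, 5, 6} and table 2 has {1, 4, 6}, leaving only 2.
Round 4 already has {1, 5, 6} and table 2 already has {1, 2, 4, 6}, so round 4, table 2 must be 3.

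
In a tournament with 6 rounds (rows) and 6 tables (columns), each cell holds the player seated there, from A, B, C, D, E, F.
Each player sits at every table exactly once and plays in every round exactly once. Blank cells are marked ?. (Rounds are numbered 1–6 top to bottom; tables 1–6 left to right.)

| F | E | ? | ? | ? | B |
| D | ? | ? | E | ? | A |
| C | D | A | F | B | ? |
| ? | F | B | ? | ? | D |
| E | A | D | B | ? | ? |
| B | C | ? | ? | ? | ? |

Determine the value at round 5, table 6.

C

Round 1, table 3: round 1 has {B, E, F} and table 3 has {A, B, D}, leaving only C.
Round 2, table 2: round 2 has {A, D, E} and table 2 has {A, C, D, E, F}, leaving only B.
Round 2, table 3: round 2 has {A, B, D, E} and table 3 has {A, B, C, D}, leaving only F.
Round 2, table 5: round 2 has {A, B, D, E, F} and table 5 has {B}, leaving only C.
Round 3, table 6: round 3 has {A, B, C, D, F} and table 6 has {A, B, D}, leaving only E.
Round 4, table 1: round 4 has {B, D, F} and table 1 has {B, C, D, E, F}, leaving only A.
Round 4, table 4: round 4 has {A, B, D, F} and table 4 has {B, E, F}, leaving only C.
Round 4, table 5: round 4 has {A, B, C, D, F} and table 5 has {B, C}, leaving only E.
Round 5, table 5: round 5 has {A, B, D, E} and table 5 has {B, C, E}, leaving only F.
Round 5 already has {A, B, D, E, F} and table 6 already has {A, B, D, E}, so round 5, table 6 must be C.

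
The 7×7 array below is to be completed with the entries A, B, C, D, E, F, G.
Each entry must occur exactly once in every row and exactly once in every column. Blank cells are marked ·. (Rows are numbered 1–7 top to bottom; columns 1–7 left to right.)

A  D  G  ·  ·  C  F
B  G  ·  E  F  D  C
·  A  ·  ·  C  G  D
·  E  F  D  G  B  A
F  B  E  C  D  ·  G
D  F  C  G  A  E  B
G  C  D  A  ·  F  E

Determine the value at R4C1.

Row 4 already has {A, B, D, E, F, G} and column 1 already has {A, B, D, F, G}, so row 4, column 1 must be C.

C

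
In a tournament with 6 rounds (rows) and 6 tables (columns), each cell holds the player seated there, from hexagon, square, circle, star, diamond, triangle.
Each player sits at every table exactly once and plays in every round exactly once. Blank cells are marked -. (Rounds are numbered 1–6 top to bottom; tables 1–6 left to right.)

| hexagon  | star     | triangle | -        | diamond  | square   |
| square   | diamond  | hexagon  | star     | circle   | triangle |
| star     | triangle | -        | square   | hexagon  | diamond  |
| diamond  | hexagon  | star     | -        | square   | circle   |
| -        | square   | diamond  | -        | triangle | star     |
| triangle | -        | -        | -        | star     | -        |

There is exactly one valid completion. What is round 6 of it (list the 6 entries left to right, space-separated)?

Round 6, table 2: round 6 has {star, triangle} and table 2 has {hexagon, square, star, diamond, triangle}, leaving only circle.
Round 6, table 3: round 6 has {circle, star, triangle} and table 3 has {hexagon, star, diamond, triangle}, leaving only square.
Round 6, table 6: round 6 has {square, circle, star, triangle} and table 6 has {square, circle, star, diamond, triangle}, leaving only hexagon.
Round 6, table 4: round 6 has {hexagon, square, circle, star, triangle} and table 4 has {square, star}, leaving only diamond.
So round 6 reads: triangle circle square diamond star hexagon.

triangle circle square diamond star hexagon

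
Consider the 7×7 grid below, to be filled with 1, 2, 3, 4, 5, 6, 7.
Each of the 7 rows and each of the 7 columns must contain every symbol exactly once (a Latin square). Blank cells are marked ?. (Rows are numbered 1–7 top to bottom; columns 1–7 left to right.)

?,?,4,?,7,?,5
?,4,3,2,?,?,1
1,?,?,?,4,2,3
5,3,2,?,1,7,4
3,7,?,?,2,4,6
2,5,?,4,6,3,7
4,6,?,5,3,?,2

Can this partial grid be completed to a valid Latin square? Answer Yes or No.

Row 3, column 2: row 3 together with column 2 already contain {1, 2, 3, 4, 5, 6, 7} — every symbol — so nothing can go there. The grid has no valid completion.

No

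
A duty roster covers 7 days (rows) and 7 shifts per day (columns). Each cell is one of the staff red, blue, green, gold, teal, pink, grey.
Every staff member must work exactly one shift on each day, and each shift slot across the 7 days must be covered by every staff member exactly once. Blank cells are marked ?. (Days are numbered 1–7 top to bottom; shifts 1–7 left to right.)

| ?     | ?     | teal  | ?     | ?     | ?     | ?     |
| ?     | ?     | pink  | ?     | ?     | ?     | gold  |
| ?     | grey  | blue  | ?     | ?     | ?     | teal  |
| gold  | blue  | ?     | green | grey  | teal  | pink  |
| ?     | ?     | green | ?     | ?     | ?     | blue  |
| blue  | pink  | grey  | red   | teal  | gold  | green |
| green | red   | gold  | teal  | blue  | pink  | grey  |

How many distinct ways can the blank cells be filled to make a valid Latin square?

8

Day 1, shift 1: eliminating its day and shift leaves {red, pink, grey}.
Day 1, shift 2: eliminating its day and shift leaves {green, gold}.
Day 1, shift 4: eliminating its day and shift leaves {blue, gold, pink, grey}.
Day 1, shift 5: eliminating its day and shift leaves {red, green, gold, pink}.
Day 1, shift 6: eliminating its day and shift leaves {red, blue, green, grey}.
Day 1, shift 7: eliminating its day and shift leaves {red}.
Day 2, shift 1: eliminating its day and shift leaves {red, teal, grey}.
Day 2, shift 2: eliminating its day and shift leaves {green, teal}.
Day 2, shift 4: eliminating its day and shift leaves {blue, grey}.
Day 2, shift 5: eliminating its day and shift leaves {red, green}.
Day 2, shift 6: eliminating its day and shift leaves {red, blue, green, grey}.
Day 3, shift 1: eliminating its day and shift leaves {red, pink}.
Day 3, shift 4: eliminating its day and shift leaves {gold, pink}.
Day 3, shift 5: eliminating its day and shift leaves {red, green, gold, pink}.
Day 3, shift 6: eliminating its day and shift leaves {red, green}.
Day 4, shift 3: eliminating its day and shift leaves {red}.
Day 5, shift 1: eliminating its day and shift leaves {red, teal, pink, grey}.
Day 5, shift 2: eliminating its day and shift leaves {gold, teal}.
Day 5, shift 4: eliminating its day and shift leaves {gold, pink, grey}.
Day 5, shift 5: eliminating its day and shift leaves {red, gold, pink}.
Day 5, shift 6: eliminating its day and shift leaves {red, grey}.
Enumerating the assignments across these blanks that avoid any day or shift repeat gives 8 completions.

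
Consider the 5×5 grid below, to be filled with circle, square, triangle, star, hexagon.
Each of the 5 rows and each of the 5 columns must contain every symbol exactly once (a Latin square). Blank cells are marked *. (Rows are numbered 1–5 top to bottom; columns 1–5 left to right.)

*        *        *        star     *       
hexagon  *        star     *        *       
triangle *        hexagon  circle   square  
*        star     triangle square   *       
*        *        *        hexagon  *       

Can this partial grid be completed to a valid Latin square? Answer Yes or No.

Row 3, column 2: row 3 together with column 2 already contain {circle, square, triangle, star, hexagon} — every symbol — so nothing can go there. The grid has no valid completion.

No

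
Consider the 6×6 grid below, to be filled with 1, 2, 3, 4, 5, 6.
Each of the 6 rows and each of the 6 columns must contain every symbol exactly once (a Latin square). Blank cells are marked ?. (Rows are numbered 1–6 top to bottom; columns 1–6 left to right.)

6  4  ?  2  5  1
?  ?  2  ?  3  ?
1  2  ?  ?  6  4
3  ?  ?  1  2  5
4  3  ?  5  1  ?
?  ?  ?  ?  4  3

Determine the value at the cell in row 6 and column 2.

5

Row 1, column 3: row 1 has {1, 2, 4, 5, 6} and column 3 has {2}, leaving only 3.
Row 2, column 1: row 2 has {2, 3} and column 1 has {1, 3, 4, 6}, leaving only 5.
Row 2, column 6: row 2 has {2, 3, 5} and column 6 has {1, 3, 4, 5}, leaving only 6.
Row 2, column 2: row 2 has {2, 3, 5, 6} and column 2 has {2, 3, 4}, leaving only 1.
Row 2, column 4: row 2 has {1, 2, 3, 5, 6} and column 4 has {1, 2, 5}, leaving only 4.
Row 3, column 3: row 3 has {1, 2, 4, 6} and column 3 has {2, 3}, leaving only 5.
Row 3, column 4: row 3 has {1, 2, 4, 5, 6} and column 4 has {1, 2, 4, 5}, leaving only 3.
Row 4, column 2: row 4 has {1, 2, 3, 5} and column 2 has {1, 2, 3, 4}, leaving only 6.
Row 6 already has {3, 4} and column 2 already has {1, 2, 3, 4, 6}, so row 6, column 2 must be 5.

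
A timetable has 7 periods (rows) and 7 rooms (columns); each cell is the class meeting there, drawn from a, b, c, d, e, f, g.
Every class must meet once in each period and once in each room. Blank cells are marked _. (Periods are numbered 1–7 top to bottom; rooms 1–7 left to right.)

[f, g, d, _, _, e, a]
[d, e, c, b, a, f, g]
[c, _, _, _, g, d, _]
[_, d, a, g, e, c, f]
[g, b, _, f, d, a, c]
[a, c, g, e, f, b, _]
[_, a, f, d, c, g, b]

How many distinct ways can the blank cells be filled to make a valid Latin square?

1

Period 1, room 4: eliminating its period and room leaves {c}.
Period 1, room 5: eliminating its period and room leaves {b}.
Period 3, room 2: eliminating its period and room leaves {f}.
Period 3, room 3: eliminating its period and room leaves {b, e}.
Period 3, room 4: eliminating its period and room leaves {a}.
Period 3, room 7: eliminating its period and room leaves {e}.
Period 4, room 1: eliminating its period and room leaves {b}.
Period 5, room 3: eliminating its period and room leaves {e}.
Period 6, room 7: eliminating its period and room leaves {d}.
Period 7, room 1: eliminating its period and room leaves {e}.
Only one assignment across all blanks avoids any period or room repeat, giving 1 completion.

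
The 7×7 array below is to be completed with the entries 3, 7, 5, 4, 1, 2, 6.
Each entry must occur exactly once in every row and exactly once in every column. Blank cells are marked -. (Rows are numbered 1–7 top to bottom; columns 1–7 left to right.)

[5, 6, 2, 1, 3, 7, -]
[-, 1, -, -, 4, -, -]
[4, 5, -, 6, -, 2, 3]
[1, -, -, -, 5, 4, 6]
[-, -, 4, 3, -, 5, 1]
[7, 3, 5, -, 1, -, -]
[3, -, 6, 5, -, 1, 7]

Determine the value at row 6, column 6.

Row 6 already has {3, 7, 5, 1} and column 6 already has {7, 5, 4, 1, 2}, so row 6, column 6 must be 6.

6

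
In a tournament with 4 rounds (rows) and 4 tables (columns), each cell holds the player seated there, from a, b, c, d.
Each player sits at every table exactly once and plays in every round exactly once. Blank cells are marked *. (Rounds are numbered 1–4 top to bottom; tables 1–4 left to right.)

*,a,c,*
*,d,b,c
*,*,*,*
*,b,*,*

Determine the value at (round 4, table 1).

c

Round 2, table 1: round 2 has {b, c, d} and table 1 has {}, leaving only a.
Round 3, table 2: round 3 has {} and table 2 has {a, b, d}, leaving only c.
Round 4, table 1 is narrowed to {c, d}.
If it were d, then round 3, table 1 would be left with no valid symbol.
So round 4, table 1 must be c.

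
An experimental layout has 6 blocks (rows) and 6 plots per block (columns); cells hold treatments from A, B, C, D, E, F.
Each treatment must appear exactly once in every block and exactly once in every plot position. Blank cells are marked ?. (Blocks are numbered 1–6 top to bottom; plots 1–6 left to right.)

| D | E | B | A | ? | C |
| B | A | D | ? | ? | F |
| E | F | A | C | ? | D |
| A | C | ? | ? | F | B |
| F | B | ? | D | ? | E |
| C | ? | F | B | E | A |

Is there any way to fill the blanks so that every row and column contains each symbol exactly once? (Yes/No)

No

Block 1, plot 5: block 1 together with plot 5 already contain {A, B, C, D, E, F} — every symbol — so nothing can go there. The grid has no valid completion.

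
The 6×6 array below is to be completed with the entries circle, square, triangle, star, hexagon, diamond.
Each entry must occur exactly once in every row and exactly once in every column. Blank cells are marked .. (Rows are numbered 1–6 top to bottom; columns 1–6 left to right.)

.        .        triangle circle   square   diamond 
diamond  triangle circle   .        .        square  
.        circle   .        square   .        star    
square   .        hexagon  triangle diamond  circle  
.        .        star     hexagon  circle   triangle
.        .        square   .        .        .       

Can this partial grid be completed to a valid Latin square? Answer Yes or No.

No

Row 5, column 1: row 5 together with column 1 already contain {circle, square, triangle, star, hexagon, diamond} — every symbol — so nothing can go there. The grid has no valid completion.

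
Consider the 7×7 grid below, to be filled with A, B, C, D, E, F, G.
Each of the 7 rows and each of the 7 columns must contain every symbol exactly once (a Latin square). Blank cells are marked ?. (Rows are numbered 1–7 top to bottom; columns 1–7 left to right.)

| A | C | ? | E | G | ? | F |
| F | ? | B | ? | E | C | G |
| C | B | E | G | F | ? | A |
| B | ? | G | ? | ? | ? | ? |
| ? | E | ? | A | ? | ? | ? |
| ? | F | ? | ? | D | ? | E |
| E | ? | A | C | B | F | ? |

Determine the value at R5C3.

Row 1, column 3: row 1 has {A, C, E, F, G} and column 3 has {A, B, E, G}, leaving only D.
Row 1, column 6: row 1 has {A, C, D, E, F, G} and column 6 has {C, F}, leaving only B.
Row 2, column 4: row 2 has {B, C, E, F, G} and column 4 has {A, C, E, G}, leaving only D.
Row 2, column 2: row 2 has {B, C, D, E, F, G} and column 2 has {B, C, E, F}, leaving only A.
Row 3, column 6: row 3 has {A, B, C, E, F, G} and column 6 has {B, C, F}, leaving only D.
Row 4, column 2: row 4 has {B, G} and column 2 has {A, B, C, E, F}, leaving only D.
Row 4, column 4: row 4 has {B, D, G} and column 4 has {A, C, D, E, G}, leaving only F.
Row 4, column 7: row 4 has {B, D, F, G} and column 7 has {A, E, F, G}, leaving only C.
Row 4, column 5: row 4 has {B, C, D, F, G} and column 5 has {B, D, E, F, G}, leaving only A.
Row 4, column 6: row 4 has {A, B, C, D, F, G} and column 6 has {B, C, D, F}, leaving only E.
Row 5, column 5: row 5 has {A, E} and column 5 has {A, B, D, E, F, G}, leaving only C.
Row 5 already has {A, C, E} and column 3 already has {A, B, D, E, G}, so row 5, column 3 must be F.

F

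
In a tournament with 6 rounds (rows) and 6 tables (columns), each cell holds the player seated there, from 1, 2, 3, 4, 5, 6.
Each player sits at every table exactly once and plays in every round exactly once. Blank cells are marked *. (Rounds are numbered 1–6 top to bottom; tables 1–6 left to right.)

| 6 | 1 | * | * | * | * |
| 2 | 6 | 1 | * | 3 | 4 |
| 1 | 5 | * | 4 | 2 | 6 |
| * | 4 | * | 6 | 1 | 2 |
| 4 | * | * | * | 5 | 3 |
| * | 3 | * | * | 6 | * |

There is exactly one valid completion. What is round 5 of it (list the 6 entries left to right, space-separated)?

Round 5, table 2: round 5 has {3, 4, 5} and table 2 has {1, 3, 4, 5, 6}, leaving only 2.
Round 5, table 3: round 5 has {2, 3, 4, 5} and table 3 has {1}, leaving only 6.
Round 5, table 4: round 5 has {2, 3, 4, 5, 6} and table 4 has {4, 6}, leaving only 1.
So round 5 reads: 4 2 6 1 5 3.

4 2 6 1 5 3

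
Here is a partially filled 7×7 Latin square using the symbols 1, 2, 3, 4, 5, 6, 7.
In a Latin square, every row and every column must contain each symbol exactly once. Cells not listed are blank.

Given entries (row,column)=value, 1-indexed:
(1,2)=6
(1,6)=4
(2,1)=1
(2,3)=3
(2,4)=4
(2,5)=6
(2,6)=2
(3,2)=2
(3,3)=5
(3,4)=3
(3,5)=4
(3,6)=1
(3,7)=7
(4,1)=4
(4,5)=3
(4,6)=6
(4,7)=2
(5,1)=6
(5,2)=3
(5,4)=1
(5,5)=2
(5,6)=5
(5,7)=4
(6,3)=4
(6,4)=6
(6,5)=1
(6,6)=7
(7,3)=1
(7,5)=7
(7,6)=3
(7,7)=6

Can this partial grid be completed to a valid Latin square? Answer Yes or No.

Row 3, column 1: row 3 together with column 1 already contain {1, 2, 3, 4, 5, 6, 7} — every symbol — so nothing can go there. The grid has no valid completion.

No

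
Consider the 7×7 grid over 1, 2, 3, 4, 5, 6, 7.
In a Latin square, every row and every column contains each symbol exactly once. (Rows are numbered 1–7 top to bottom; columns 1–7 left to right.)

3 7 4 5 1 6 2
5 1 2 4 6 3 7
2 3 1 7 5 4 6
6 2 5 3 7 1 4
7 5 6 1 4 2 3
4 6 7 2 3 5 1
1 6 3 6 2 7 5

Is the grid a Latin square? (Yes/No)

Column 2 contains 6 twice (at rows 6 and 7), so it is not a permutation.

No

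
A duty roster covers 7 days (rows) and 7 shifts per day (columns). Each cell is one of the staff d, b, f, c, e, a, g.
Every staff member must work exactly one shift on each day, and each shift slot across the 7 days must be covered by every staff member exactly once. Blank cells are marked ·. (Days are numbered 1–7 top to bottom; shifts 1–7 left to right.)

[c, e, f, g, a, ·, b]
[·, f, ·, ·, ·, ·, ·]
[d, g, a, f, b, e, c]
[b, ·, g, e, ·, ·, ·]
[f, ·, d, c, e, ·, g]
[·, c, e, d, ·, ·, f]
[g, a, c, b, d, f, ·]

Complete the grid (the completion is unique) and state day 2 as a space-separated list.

e f b a c g d

Day 2, shift 3: day 2 has {f} and shift 3 has {d, f, c, e, a, g}, leaving only b.
Day 2, shift 4: day 2 has {b, f} and shift 4 has {d, b, f, c, e, g}, leaving only a.
Day 2, shift 1: day 2 has {b, f, a} and shift 1 has {d, b, f, c, g}, leaving only e.
Day 2, shift 7: day 2 has {b, f, e, a} and shift 7 has {b, f, c, g}, leaving only d.
Day 1, shift 6: day 1 has {b, f, c, e, a, g} and shift 6 has {f, e}, leaving only d.
Day 4, shift 2: day 4 has {b, e, g} and shift 2 has {f, c, e, a, g}, leaving only d.
Day 4, shift 7: day 4 has {d, b, e, g} and shift 7 has {d, b, f, c, g}, leaving only a.
Day 4, shift 6: day 4 has {d, b, e, a, g} and shift 6 has {d, f, e}, leaving only c.
Day 2, shift 6: day 2 has {d, b, f, e, a} and shift 6 has {d, f, c, e}, leaving only g.
Day 2, shift 5: day 2 has {d, b, f, e, a, g} and shift 5 has {d, b, e, a}, leaving only c.
So day 2 reads: e f b a c g d.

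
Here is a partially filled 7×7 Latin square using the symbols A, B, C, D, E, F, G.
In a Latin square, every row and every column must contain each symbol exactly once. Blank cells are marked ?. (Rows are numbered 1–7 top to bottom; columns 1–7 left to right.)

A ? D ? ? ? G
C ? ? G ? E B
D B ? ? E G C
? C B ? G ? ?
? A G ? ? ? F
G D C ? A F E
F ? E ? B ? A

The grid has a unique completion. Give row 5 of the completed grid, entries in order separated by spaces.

B A G E C D F

Row 2, column 2: row 2 has {B, C, E, G} and column 2 has {A, B, C, D}, leaving only F.
Row 1, column 2: row 1 has {A, D, G} and column 2 has {A, B, C, D, F}, leaving only E.
Row 2, column 3: row 2 has {B, C, E, F, G} and column 3 has {B, C, D, E, G}, leaving only A.
Row 2, column 5: row 2 has {A, B, C, E, F, G} and column 5 has {A, B, E, G}, leaving only D.
Row 5, column 5: row 5 has {A, F, G} and column 5 has {A, B, D, E, G}, leaving only C.
Row 1, column 5: row 1 has {A, D, E, G} and column 5 has {A, B, C, D, E, G}, leaving only F.
Row 3, column 3: row 3 has {B, C, D, E, G} and column 3 has {A, B, C, D, E, G}, leaving only F.
Row 3, column 4: row 3 has {B, C, D, E, F, G} and column 4 has {G}, leaving only A.
Row 4, column 1: row 4 has {B, C, G} and column 1 has {A, C, D, F, G}, leaving only E.
Row 5, column 1: row 5 has {A, C, F, G} and column 1 has {A, C, D, E, F, G}, leaving only B.
Row 5, column 6: row 5 has {A, B, C, F, G} and column 6 has {E, F, G}, leaving only D.
Row 5, column 4: row 5 has {A, B, C, D, F, G} and column 4 has {A, G}, leaving only E.
So row 5 reads: B A G E C D F.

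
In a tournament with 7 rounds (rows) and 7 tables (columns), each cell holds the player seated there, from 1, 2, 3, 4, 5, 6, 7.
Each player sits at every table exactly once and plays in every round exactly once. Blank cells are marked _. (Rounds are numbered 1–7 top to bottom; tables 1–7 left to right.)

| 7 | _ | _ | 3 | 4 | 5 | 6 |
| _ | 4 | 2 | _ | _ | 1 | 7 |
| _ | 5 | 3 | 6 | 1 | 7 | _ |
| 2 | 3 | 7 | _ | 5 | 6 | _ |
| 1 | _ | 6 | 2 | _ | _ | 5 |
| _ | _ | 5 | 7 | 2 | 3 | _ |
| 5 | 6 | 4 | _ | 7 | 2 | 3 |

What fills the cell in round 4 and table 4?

Round 1, table 3: round 1 has {3, 4, 5, 6, 7} and table 3 has {2, 3, 4, 5, 6, 7}, leaving only 1.
Round 1, table 2: round 1 has {1, 3, 4, 5, 6, 7} and table 2 has {3, 4, 5, 6}, leaving only 2.
Round 2, table 4: round 2 has {1, 2, 4, 7} and table 4 has {2, 3, 6, 7}, leaving only 5.
Round 3, table 1: round 3 has {1, 3, 5, 6, 7} and table 1 has {1, 2, 5, 7}, leaving only 4.
Round 3, table 7: round 3 has {1, 3, 4, 5, 6, 7} and table 7 has {3, 5, 6, 7}, leaving only 2.
Round 5, table 2: round 5 has {1, 2, 5, 6} and table 2 has {2, 3, 4, 5, 6}, leaving only 7.
Round 5, table 5: round 5 has {1, 2, 5, 6, 7} and table 5 has {1, 2, 4, 5, 7}, leaving only 3.
Round 2, table 5: round 2 has {1, 2, 4, 5, 7} and table 5 has {1, 2, 3, 4, 5, 7}, leaving only 6.
Round 2, table 1: round 2 has {1, 2, 4, 5, 6, 7} and table 1 has {1, 2, 4, 5, 7}, leaving only 3.
Round 5, table 6: round 5 has {1, 2, 3, 5, 6, 7} and table 6 has {1, 2, 3, 5, 6, 7}, leaving only 4.
Round 6, table 1: round 6 has {2, 3, 5, 7} and table 1 has {1, 2, 3, 4, 5, 7}, leaving only 6.
Round 6, table 2: round 6 has {2, 3, 5, 6, 7} and table 2 has {2, 3, 4, 5, 6, 7}, leaving only 1.
Round 6, table 7: round 6 has {1, 2, 3, 5, 6, 7} and table 7 has {2, 3, 5, 6, 7}, leaving only 4.
Round 4, table 7: round 4 has {2, 3, 5, 6, 7} and table 7 has {2, 3, 4, 5, 6, 7}, leaving only 1.
Round 4 already has {1, 2, 3, 5, 6, 7} and table 4 already has {2, 3, 5, 6, 7}, so round 4, table 4 must be 4.

4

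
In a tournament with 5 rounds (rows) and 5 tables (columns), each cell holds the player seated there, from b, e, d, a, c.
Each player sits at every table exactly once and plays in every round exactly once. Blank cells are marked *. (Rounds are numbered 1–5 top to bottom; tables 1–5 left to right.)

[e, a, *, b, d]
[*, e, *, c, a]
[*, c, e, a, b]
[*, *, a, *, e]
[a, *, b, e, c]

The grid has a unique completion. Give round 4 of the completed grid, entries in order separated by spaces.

c b a d e

Round 4, table 4: round 4 has {e, a} and table 4 has {b, e, a, c}, leaving only d.
Round 4, table 2: round 4 has {e, d, a} and table 2 has {e, a, c}, leaving only b.
Round 4, table 1: round 4 has {b, e, d, a} and table 1 has {e, a}, leaving only c.
So round 4 reads: c b a d e.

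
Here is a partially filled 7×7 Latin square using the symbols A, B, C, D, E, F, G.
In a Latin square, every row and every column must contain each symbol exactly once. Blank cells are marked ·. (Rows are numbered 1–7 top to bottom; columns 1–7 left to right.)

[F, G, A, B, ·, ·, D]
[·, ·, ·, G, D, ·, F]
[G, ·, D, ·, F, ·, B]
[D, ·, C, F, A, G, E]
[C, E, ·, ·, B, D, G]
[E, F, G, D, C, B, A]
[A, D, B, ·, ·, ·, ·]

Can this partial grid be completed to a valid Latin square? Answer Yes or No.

Yes

No row or column among the givens repeats a symbol, and propagating forced cells runs into no contradiction.
One valid completion exists (for instance, F G A B E C D / B C E G D A F / G A D C F E B / D B C F A G E / C E F A B D G / E F G D C B A / A D B E G F C).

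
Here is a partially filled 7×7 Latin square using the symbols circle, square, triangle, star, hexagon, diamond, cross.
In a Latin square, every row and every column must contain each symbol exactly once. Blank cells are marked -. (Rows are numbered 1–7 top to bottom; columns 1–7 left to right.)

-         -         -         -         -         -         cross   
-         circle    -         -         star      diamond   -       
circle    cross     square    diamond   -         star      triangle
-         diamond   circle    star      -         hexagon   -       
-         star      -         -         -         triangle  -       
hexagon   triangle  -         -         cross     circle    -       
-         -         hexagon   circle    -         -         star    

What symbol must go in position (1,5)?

Row 1, column 6: row 1 has {cross} and column 6 has {circle, triangle, star, hexagon, diamond}, leaving only square.
Row 1, column 2: row 1 has {square, cross} and column 2 has {circle, triangle, star, diamond, cross}, leaving only hexagon.
Row 1, column 4: row 1 has {square, hexagon, cross} and column 4 has {circle, star, diamond}, leaving only triangle.
Row 3, column 5: row 3 has {circle, square, triangle, star, diamond, cross} and column 5 has {star, cross}, leaving only hexagon.
Row 4, column 7: row 4 has {circle, star, hexagon, diamond} and column 7 has {triangle, star, cross}, leaving only square.
Row 2, column 7: row 2 has {circle, star, diamond} and column 7 has {square, triangle, star, cross}, leaving only hexagon.
Row 4, column 5: row 4 has {circle, square, star, hexagon, diamond} and column 5 has {star, hexagon, cross}, leaving only triangle.
Row 4, column 1: row 4 has {circle, square, triangle, star, hexagon, diamond} and column 1 has {circle, hexagon}, leaving only cross.
Row 6, column 4: row 6 has {circle, triangle, hexagon, cross} and column 4 has {circle, triangle, star, diamond}, leaving only square.
Row 2, column 4: row 2 has {circle, star, hexagon, diamond} and column 4 has {circle, square, triangle, star, diamond}, leaving only cross.
Row 2, column 3: row 2 has {circle, star, hexagon, diamond, cross} and column 3 has {circle, square, hexagon}, leaving only triangle.
Row 2, column 1: row 2 has {circle, triangle, star, hexagon, diamond, cross} and column 1 has {circle, hexagon, cross}, leaving only square.
Row 5, column 1: row 5 has {triangle, star} and column 1 has {circle, square, hexagon, cross}, leaving only diamond.
Row 1, column 1: row 1 has {square, triangle, hexagon, cross} and column 1 has {circle, square, hexagon, diamond, cross}, leaving only star.
Row 1, column 3: row 1 has {square, triangle, star, hexagon, cross} and column 3 has {circle, square, triangle, hexagon}, leaving only diamond.
Row 1 already has {square, triangle, star, hexagon, diamond, cross} and column 5 already has {triangle, star, hexagon, cross}, so row 1, column 5 must be circle.

circle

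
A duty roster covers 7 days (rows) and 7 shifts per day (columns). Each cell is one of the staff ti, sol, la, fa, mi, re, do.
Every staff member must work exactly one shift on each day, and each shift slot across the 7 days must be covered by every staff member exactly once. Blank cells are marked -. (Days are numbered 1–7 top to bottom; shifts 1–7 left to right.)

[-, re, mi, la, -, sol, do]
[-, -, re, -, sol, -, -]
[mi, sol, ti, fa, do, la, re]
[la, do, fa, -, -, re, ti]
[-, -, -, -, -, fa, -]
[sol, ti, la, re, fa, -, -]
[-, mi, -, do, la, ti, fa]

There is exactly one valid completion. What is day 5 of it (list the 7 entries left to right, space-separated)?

Day 5, shift 2: day 5 has {fa} and shift 2 has {ti, sol, mi, re, do}, leaving only la.
Day 1, shift 5: day 1 has {sol, la, mi, re, do} and shift 5 has {sol, la, fa, do}, leaving only ti.
Day 1, shift 1: day 1 has {ti, sol, la, mi, re, do} and shift 1 has {sol, la, mi}, leaving only fa.
Day 2, shift 2: day 2 has {sol, re} and shift 2 has {ti, sol, la, mi, re, do}, leaving only fa.
Day 4, shift 5: day 4 has {ti, la, fa, re, do} and shift 5 has {ti, sol, la, fa, do}, leaving only mi.
Day 5, shift 5: day 5 has {la, fa} and shift 5 has {ti, sol, la, fa, mi, do}, leaving only re.
Day 4, shift 4: day 4 has {ti, la, fa, mi, re, do} and shift 4 has {la, fa, re, do}, leaving only sol.
Day 6, shift 7: day 6 has {ti, sol, la, fa, re} and shift 7 has {ti, fa, re, do}, leaving only mi.
Day 5, shift 7: day 5 has {la, fa, re} and shift 7 has {ti, fa, mi, re, do}, leaving only sol.
Day 5, shift 3: day 5 has {sol, la, fa, re} and shift 3 has {ti, la, fa, mi, re}, leaving only do.
Day 5, shift 1: day 5 has {sol, la, fa, re, do} and shift 1 has {sol, la, fa, mi}, leaving only ti.
Day 5, shift 4: day 5 has {ti, sol, la, fa, re, do} and shift 4 has {sol, la, fa, re, do}, leaving only mi.
So day 5 reads: ti la do mi re fa sol.

ti la do mi re fa sol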